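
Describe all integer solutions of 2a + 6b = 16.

Step 1: Compute gcd(2, 6) = 2.
Since 2 divides 16, solutions exist.

Step 2: Find a particular solution using extended Euclidean algorithm.
We get a₀ = 8, b₀ = 0.
Check: 2*8 + 6*0 = 16 = 16 ✓

Step 3: Write the general solution.
a = 8 + (6/2)t = 8 + 3t
b = 0 - (2/2)t = 0 - 1t
for any integer t.

a = 8 + 3t, b = 0 - 1t for integer t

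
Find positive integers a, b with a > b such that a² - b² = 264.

Factor: a² - b² = (a+b)(a-b) = 264.
We need two factors of 264 with the same parity.
Use a+b = 132 and a-b = 2 (product 132·2 = 264).
Adding: 2a = 134, so a = 67.
Subtracting: 2b = 130, so b = 65.
Check: 67² - 65² = 4489 - 4225 = 264 ✓

a = 67, b = 65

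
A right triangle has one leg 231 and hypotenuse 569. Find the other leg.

b² = c² - a² = 323761 - 53361 = 270400
b = 520

520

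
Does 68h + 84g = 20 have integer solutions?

Step 1: Compute gcd(68, 84).
gcd(68, 84) = 4

Step 2: Check divisibility.
Does 4 divide 20? 20 = 4 x 5, so yes.

By the theorem on linear Diophantine equations, 68h + 84g = 20 has integer solutions if and only if gcd(68, 84) divides 20. Since 4 | 20, solutions exist.

Yes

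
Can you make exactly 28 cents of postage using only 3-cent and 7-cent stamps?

We need non-negative x, y with 3x + 7y = 28.
gcd(3, 7) = 1 divides 28, so integer solutions exist.
Search for a non-negative one: x = 0 gives 7y = 28 - 0 = 28, so y = 4.
Check: 3·0 + 7·4 = 28 ✓

Yes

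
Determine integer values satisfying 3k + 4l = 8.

Step 1: Check solvability.
gcd(3, 4) = 1
Since 1 divides 8, solutions exist.

Step 2: Apply extended Euclidean algorithm to find gcd.
We find integers such that 3*x0 + 4*y0 = 1

Step 3: Scale the particular solution.
Multiply by 8/1 = 8:
k = -8, l = 8

Step 4: Verify.
3*(-8) + 4*(8) = 8 = 8 ✓

k = -8, l = 8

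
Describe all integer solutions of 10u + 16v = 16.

Step 1: Compute gcd(10, 16) = 2.
Since 2 divides 16, solutions exist.

Step 2: Find a particular solution using extended Euclidean algorithm.
We get u₀ = -24, v₀ = 16.
Check: 10*-24 + 16*16 = 16 = 16 ✓

Step 3: Write the general solution.
u = -24 + (16/2)t = -24 + 8t
v = 16 - (10/2)t = 16 - 5t
for any integer t.

u = -24 + 8t, v = 16 - 5t for integer t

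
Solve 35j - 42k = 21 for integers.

Step 1: Check solvability.
gcd(35, 42) = 7
Since 7 divides 21, solutions exist.

Step 2: Apply extended Euclidean algorithm to find gcd.
We find integers such that 35*x0 + 42*y0 = 7

Step 3: Scale the particular solution.
Multiply by 21/7 = 3:
j = -3, k = -3

Step 4: Verify.
35*(-3) - 42*(-3) = 21 = 21 ✓

j = -3, k = -3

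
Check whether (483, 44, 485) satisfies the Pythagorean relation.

Compute a² + b²:
483² + 44² = 233289 + 1936 = 235225
Compute c²:
485² = 235225
Since 235225 = 235225, it is a Pythagorean triple.

Yes, it is a Pythagorean triple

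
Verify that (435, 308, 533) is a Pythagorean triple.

Compute a² + b² = 435² + 308² = 189225 + 94864 = 284089
Compute c² = 533² = 284089
Since 284089 = 284089, confirmed.

Yes, it is a Pythagorean triple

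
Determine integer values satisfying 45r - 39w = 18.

Step 1: Check solvability.
gcd(45, 39) = 3
Since 3 divides 18, solutions exist.

Step 2: Apply extended Euclidean algorithm to find gcd.
We find integers such that 45*x0 + 39*y0 = 3

Step 3: Scale the particular solution.
Multiply by 18/3 = 6:
r = -36, w = -42

Step 4: Verify.
45*(-36) - 39*(-42) = 18 = 18 ✓

r = -36, w = -42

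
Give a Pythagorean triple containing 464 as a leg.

We need the other leg and hypotenuse such that 464² + x² = c².
Take x = 777, c = 905: 464² + 777² = 215296 + 603729 = 819025 = 905² ✓
Triple: (777, 464, 905)

(777, 464, 905)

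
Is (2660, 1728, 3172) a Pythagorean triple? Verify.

Compute a² + b² = 2660² + 1728² = 7075600 + 2985984 = 10061584
Compute c² = 3172² = 10061584
Since 10061584 = 10061584, confirmed.

Yes, it is a Pythagorean triple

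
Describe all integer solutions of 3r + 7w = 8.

Step 1: Compute gcd(3, 7) = 1.
Since 1 divides 8, solutions exist.

Step 2: Find a particular solution using extended Euclidean algorithm.
We get r₀ = -16, w₀ = 8.
Check: 3*-16 + 7*8 = 8 = 8 ✓

Step 3: Write the general solution.
r = -16 + (7/1)t = -16 + 7t
w = 8 - (3/1)t = 8 - 3t
for any integer t.

r = -16 + 7t, w = 8 - 3t for integer t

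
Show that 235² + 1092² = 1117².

Compute a² + b² = 235² + 1092² = 55225 + 1192464 = 1247689
Compute c² = 1117² = 1247689
Since 1247689 = 1247689, confirmed.

Yes, it is a Pythagorean triple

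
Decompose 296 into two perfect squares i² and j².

We need to find integers i, j > 0 such that i² + j² = 296.
Trying i = 10: j² = 296 - 10² = 296 - 100 = 196
j = 14
Check: 10² + 14² = 100 + 196 = 296 ✓

296 = 10² + 14²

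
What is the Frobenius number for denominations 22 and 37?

For two coprime denominations a and b, the Frobenius number (largest value not representable as a non-negative combination) is ab - a - b.
Here gcd(22, 37) = 1, so they are coprime.
F(22, 37) = 22·37 - 22 - 37 = 814 - 59 = 755

755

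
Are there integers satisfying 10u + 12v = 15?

Step 1: Compute gcd(10, 12).
gcd(10, 12) = 2

Step 2: Check divisibility.
Does 2 divide 15? 15 = 2 x 7 + 1, so no.

By the theorem on linear Diophantine equations, 10u + 12v = 15 has integer solutions if and only if gcd(10, 12) divides 15. Since 2 does not divide 15, no solutions exist.

No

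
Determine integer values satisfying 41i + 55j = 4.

Step 1: Check solvability.
gcd(41, 55) = 1
Since 1 divides 4, solutions exist.

Step 2: Apply extended Euclidean algorithm to find gcd.
We find integers such that 41*x0 + 55*y0 = 1

Step 3: Scale the particular solution.
Multiply by 4/1 = 4:
i = -16, j = 12

Step 4: Verify.
41*(-16) + 55*(12) = 4 = 4 ✓

i = -16, j = 12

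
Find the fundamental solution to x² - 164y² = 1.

We seek the smallest positive integers (x, y) with x² - 164y² = 1, i.e., x² = 164y² + 1.
Try successive y values:
y = 1: x² = 164·1² + 1 = 165, not a perfect square
y = 2: x² = 164·2² + 1 = 657, not a perfect square
y = 3: x² = 164·3² + 1 = 1477, not a perfect square
... continuing the search (or via continued fractions) ...
y = 160: x² = 164·160² + 1 = 4198401, x = 2049 ✓

Verify: 2049² - 164·160² = 4198401 - 4198400 = 1 ✓

x = 2049, y = 160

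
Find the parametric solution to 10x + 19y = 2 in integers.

Step 1: Compute gcd(10, 19) = 1.
Since 1 divides 2, solutions exist.

Step 2: Find a particular solution using extended Euclidean algorithm.
We get x₀ = 4, y₀ = -2.
Check: 10*4 + 19*-2 = 2 = 2 ✓

Step 3: Write the general solution.
x = 4 + (19/1)t = 4 + 19t
y = -2 - (10/1)t = -2 - 10t
for any integer t.

x = 4 + 19t, y = -2 - 10t for integer t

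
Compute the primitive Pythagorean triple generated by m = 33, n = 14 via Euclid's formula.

a = m² - n² = 1089 - 196 = 893
b = 2mn = 2·33·14 = 924
c = m² + n² = 1089 + 196 = 1285
Verify: 893² + 924² = 797449 + 853776 = 1651225 = 1285² ✓

(893, 924, 1285)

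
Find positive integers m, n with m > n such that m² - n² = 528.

Factor: m² - n² = (m+n)(m-n) = 528.
We need two factors of 528 with the same parity.
Use m+n = 264 and m-n = 2 (product 264·2 = 528).
Adding: 2m = 266, so m = 133.
Subtracting: 2n = 262, so n = 131.
Check: 133² - 131² = 17689 - 17161 = 528 ✓

m = 133, n = 131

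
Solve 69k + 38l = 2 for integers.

Step 1: Check solvability.
gcd(69, 38) = 1
Since 1 divides 2, solutions exist.

Step 2: Apply extended Euclidean algorithm to find gcd.
We find integers such that 69*x0 + 38*y0 = 1

Step 3: Scale the particular solution.
Multiply by 2/1 = 2:
k = -22, l = 40

Step 4: Verify.
69*(-22) + 38*(40) = 2 = 2 ✓

k = -22, l = 40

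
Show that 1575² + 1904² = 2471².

Compute a² + b² = 1575² + 1904² = 2480625 + 3625216 = 6105841
Compute c² = 2471² = 6105841
Since 6105841 = 6105841, confirmed.

Yes, it is a Pythagorean triple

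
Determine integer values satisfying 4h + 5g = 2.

Step 1: Check solvability.
gcd(4, 5) = 1
Since 1 divides 2, solutions exist.

Step 2: Apply extended Euclidean algorithm to find gcd.
We find integers such that 4*x0 + 5*y0 = 1

Step 3: Scale the particular solution.
Multiply by 2/1 = 2:
h = -2, g = 2

Step 4: Verify.
4*(-2) + 5*(2) = 2 = 2 ✓

h = -2, g = 2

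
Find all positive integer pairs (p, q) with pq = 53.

The positive divisors of 53 are: 1, 53.
Each divisor d gives the pair (d, 53/d):
(1, 53), (53, 1)

(1, 53), (53, 1)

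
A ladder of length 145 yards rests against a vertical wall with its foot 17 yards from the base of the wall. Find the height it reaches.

The ladder, wall, and ground form a right triangle with hypotenuse 145 and one leg 17.
By the Pythagorean theorem: h² = 145² - 17² = 21025 - 289 = 20736
h = √20736 = 144 yards

144 yards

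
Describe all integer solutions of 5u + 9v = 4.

Step 1: Compute gcd(5, 9) = 1.
Since 1 divides 4, solutions exist.

Step 2: Find a particular solution using extended Euclidean algorithm.
We get u₀ = 8, v₀ = -4.
Check: 5*8 + 9*-4 = 4 = 4 ✓

Step 3: Write the general solution.
u = 8 + (9/1)t = 8 + 9t
v = -4 - (5/1)t = -4 - 5t
for any integer t.

u = 8 + 9t, v = -4 - 5t for integer t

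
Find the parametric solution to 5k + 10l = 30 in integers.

Step 1: Compute gcd(5, 10) = 5.
Since 5 divides 30, solutions exist.

Step 2: Find a particular solution using extended Euclidean algorithm.
We get k₀ = 6, l₀ = 0.
Check: 5*6 + 10*0 = 30 = 30 ✓

Step 3: Write the general solution.
k = 6 + (10/5)t = 6 + 2t
l = 0 - (5/5)t = 0 - 1t
for any integer t.

k = 6 + 2t, l = 0 - 1t for integer t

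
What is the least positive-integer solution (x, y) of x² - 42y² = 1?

We seek the smallest positive integers (x, y) with x² - 42y² = 1, i.e., x² = 42y² + 1.
Try successive y values:
y = 1: x² = 42·1² + 1 = 43, not a perfect square
y = 2: x² = 42·2² + 1 = 169, x = 13 ✓

Verify: 13² - 42·2² = 169 - 168 = 1 ✓

x = 13, y = 2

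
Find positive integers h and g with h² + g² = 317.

We need to find integers h, g > 0 such that h² + g² = 317.
Trying h = 11: g² = 317 - 11² = 317 - 121 = 196
g = 14
Check: 11² + 14² = 121 + 196 = 317 ✓

317 = 11² + 14²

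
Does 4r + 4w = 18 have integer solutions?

Step 1: Compute gcd(4, 4).
gcd(4, 4) = 4

Step 2: Check divisibility.
Does 4 divide 18? 18 = 4 x 4 + 2, so no.

By the theorem on linear Diophantine equations, 4r + 4w = 18 has integer solutions if and only if gcd(4, 4) divides 18. Since 4 does not divide 18, no solutions exist.

No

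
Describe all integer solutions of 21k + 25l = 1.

Step 1: Compute gcd(21, 25) = 1.
Since 1 divides 1, solutions exist.

Step 2: Find a particular solution using extended Euclidean algorithm.
We get k₀ = 6, l₀ = -5.
Check: 21*6 + 25*-5 = 1 = 1 ✓

Step 3: Write the general solution.
k = 6 + (25/1)t = 6 + 25t
l = -5 - (21/1)t = -5 - 21t
for any integer t.

k = 6 + 25t, l = -5 - 21t for integer t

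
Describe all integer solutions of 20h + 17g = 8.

Step 1: Compute gcd(20, 17) = 1.
Since 1 divides 8, solutions exist.

Step 2: Find a particular solution using extended Euclidean algorithm.
We get h₀ = 48, g₀ = -56.
Check: 20*48 + 17*-56 = 8 = 8 ✓

Step 3: Write the general solution.
h = 48 + (17/1)t = 48 + 17t
g = -56 - (20/1)t = -56 - 20t
for any integer t.

h = 48 + 17t, g = -56 - 20t for integer t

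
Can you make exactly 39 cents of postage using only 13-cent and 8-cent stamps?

We need non-negative x, y with 13x + 8y = 39.
gcd(13, 8) = 1 divides 39, so integer solutions exist.
Search for a non-negative one: x = 3 gives 8y = 39 - 39 = 0, so y = 0.
Check: 13·3 + 8·0 = 39 ✓

Yes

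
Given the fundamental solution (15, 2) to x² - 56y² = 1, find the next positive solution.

Solutions to x² - Dy² = 1 are generated by powers of (x₀ + y₀√D).
The next solution satisfies x₁ + y₁√56 = (x₀ + y₀√56)², giving:
x₁ = x₀² + 56y₀² = 15² + 56·2² = 225 + 224 = 449
y₁ = 2x₀y₀ = 2·15·2 = 60

Verify: 449² - 56·60² = 201601 - 201600 = 1 ✓

x = 449, y = 60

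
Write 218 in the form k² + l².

We need to find integers k, l > 0 such that k² + l² = 218.
Trying k = 7: l² = 218 - 7² = 218 - 49 = 169
l = 13
Check: 7² + 13² = 49 + 169 = 218 ✓

218 = 7² + 13²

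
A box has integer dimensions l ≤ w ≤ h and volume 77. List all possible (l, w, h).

Iterate l from 1 to ⌊77^(1/3)⌋. For each l dividing 77, iterate w ≥ l with w dividing 77/l, and set h = 77/(l·w).
Triples found (2): (1×1×77), (1×7×11)

(1×1×77), (1×7×11)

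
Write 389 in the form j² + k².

We need to find integers j, k > 0 such that j² + k² = 389.
Trying j = 10: k² = 389 - 10² = 389 - 100 = 289
k = 17
Check: 10² + 17² = 100 + 289 = 389 ✓

389 = 10² + 17²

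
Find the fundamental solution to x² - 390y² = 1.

We seek the smallest positive integers (x, y) with x² - 390y² = 1, i.e., x² = 390y² + 1.
Try successive y values:
y = 1: x² = 390·1² + 1 = 391, not a perfect square
y = 2: x² = 390·2² + 1 = 1561, not a perfect square
y = 3: x² = 390·3² + 1 = 3511, not a perfect square
... continuing the search (or via continued fractions) ...
y = 4: x² = 390·4² + 1 = 6241, x = 79 ✓

Verify: 79² - 390·4² = 6241 - 6240 = 1 ✓

x = 79, y = 4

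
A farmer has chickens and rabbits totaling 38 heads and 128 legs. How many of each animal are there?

Let c = chickens, r = rabbits.
Heads: c + r = 38
Legs: 2c + 4r = 128
From the first equation, c = 38 - r. Substitute:
2(38 - r) + 4r = 128
76 + 2r = 128
r = (128 - 76)/2 = 26
c = 38 - 26 = 12

Chickens: 12, Rabbits: 26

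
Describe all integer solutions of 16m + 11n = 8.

Step 1: Compute gcd(16, 11) = 1.
Since 1 divides 8, solutions exist.

Step 2: Find a particular solution using extended Euclidean algorithm.
We get m₀ = -16, n₀ = 24.
Check: 16*-16 + 11*24 = 8 = 8 ✓

Step 3: Write the general solution.
m = -16 + (11/1)t = -16 + 11t
n = 24 - (16/1)t = 24 - 16t
for any integer t.

m = -16 + 11t, n = 24 - 16t for integer t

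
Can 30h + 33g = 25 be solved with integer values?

Step 1: Compute gcd(30, 33).
gcd(30, 33) = 3

Step 2: Check divisibility.
Does 3 divide 25? 25 = 3 x 8 + 1, so no.

By the theorem on linear Diophantine equations, 30h + 33g = 25 has integer solutions if and only if gcd(30, 33) divides 25. Since 3 does not divide 25, no solutions exist.

No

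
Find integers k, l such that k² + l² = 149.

We need to find integers k, l > 0 such that k² + l² = 149.
Trying k = 7: l² = 149 - 7² = 149 - 49 = 100
l = 10
Check: 7² + 10² = 49 + 100 = 149 ✓

149 = 7² + 10²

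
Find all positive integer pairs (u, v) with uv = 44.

The positive divisors of 44 are: 1, 2, 4, 11, 22, 44.
Each divisor d gives the pair (d, 44/d):
(1, 44), (2, 22), (4, 11), (11, 4), (22, 2), (44, 1)

(1, 44), (2, 22), (4, 11), (11, 4), (22, 2), (44, 1)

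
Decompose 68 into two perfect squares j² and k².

We need to find integers j, k > 0 such that j² + k² = 68.
Trying j = 2: k² = 68 - 2² = 68 - 4 = 64
k = 8
Check: 2² + 8² = 4 + 64 = 68 ✓

68 = 2² + 8²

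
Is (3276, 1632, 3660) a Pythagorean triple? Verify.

Compute a² + b² = 3276² + 1632² = 10732176 + 2663424 = 13395600
Compute c² = 3660² = 13395600
Since 13395600 = 13395600, confirmed.

Yes, it is a Pythagorean triple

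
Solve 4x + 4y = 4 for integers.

Step 1: Check solvability.
gcd(4, 4) = 4
Since 4 divides 4, solutions exist.

Step 2: Apply extended Euclidean algorithm to find gcd.
We find integers such that 4*x0 + 4*y0 = 4

Step 3: Scale the particular solution.
Multiply by 4/4 = 1:
x = 0, y = 1

Step 4: Verify.
4*(0) + 4*(1) = 4 = 4 ✓

x = 0, y = 1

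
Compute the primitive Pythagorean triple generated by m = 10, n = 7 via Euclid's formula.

a = m² - n² = 10² - 7² = 100 - 49 = 51
b = 2mn = 2·10·7 = 140
c = m² + n² = 100 + 49 = 149
Verify: 51² + 140² = 2601 + 19600 = 22201 = 149² ✓

(51, 140, 149)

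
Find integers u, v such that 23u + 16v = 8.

Step 1: Check solvability.
gcd(23, 16) = 1
Since 1 divides 8, solutions exist.

Step 2: Apply extended Euclidean algorithm to find gcd.
We find integers such that 23*x0 + 16*y0 = 1

Step 3: Scale the particular solution.
Multiply by 8/1 = 8:
u = 56, v = -80

Step 4: Verify.
23*(56) + 16*(-80) = 8 = 8 ✓

u = 56, v = -80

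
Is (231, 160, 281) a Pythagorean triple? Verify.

Compute a² + b² = 231² + 160² = 53361 + 25600 = 78961
Compute c² = 281² = 78961
Since 78961 = 78961, confirmed.

Yes, it is a Pythagorean triple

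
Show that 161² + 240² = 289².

Compute a² + b² = 161² + 240² = 25921 + 57600 = 83521
Compute c² = 289² = 83521
Since 83521 = 83521, confirmed.

Yes, it is a Pythagorean triple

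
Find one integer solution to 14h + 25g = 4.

Step 1: Check solvability.
gcd(14, 25) = 1
Since 1 divides 4, solutions exist.

Step 2: Apply extended Euclidean algorithm to find gcd.
We find integers such that 14*x0 + 25*y0 = 1

Step 3: Scale the particular solution.
Multiply by 4/1 = 4:
h = 36, g = -20

Step 4: Verify.
14*(36) + 25*(-20) = 4 = 4 ✓

h = 36, g = -20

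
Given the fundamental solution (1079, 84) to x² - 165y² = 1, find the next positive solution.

Solutions to x² - Dy² = 1 are generated by powers of (x₀ + y₀√D).
The next solution satisfies x₁ + y₁√165 = (x₀ + y₀√165)², giving:
x₁ = x₀² + 165y₀² = 1079² + 165·84² = 1164241 + 1164240 = 2328481
y₁ = 2x₀y₀ = 2·1079·84 = 181272

Verify: 2328481² - 165·181272² = 5421823767361 - 5421823767360 = 1 ✓

x = 2328481, y = 181272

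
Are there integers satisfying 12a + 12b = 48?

Step 1: Compute gcd(12, 12).
gcd(12, 12) = 12

Step 2: Check divisibility.
Does 12 divide 48? 48 = 12 x 4, so yes.

By the theorem on linear Diophantine equations, 12a + 12b = 48 has integer solutions if and only if gcd(12, 12) divides 48. Since 12 | 48, solutions exist.

Yes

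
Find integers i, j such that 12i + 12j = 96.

Step 1: Check solvability.
gcd(12, 12) = 12
Since 12 divides 96, solutions exist.

Step 2: Apply extended Euclidean algorithm to find gcd.
We find integers such that 12*x0 + 12*y0 = 12

Step 3: Scale the particular solution.
Multiply by 96/12 = 8:
i = 0, j = 8

Step 4: Verify.
12*(0) + 12*(8) = 96 = 96 ✓

i = 0, j = 8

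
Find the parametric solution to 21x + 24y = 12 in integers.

Step 1: Compute gcd(21, 24) = 3.
Since 3 divides 12, solutions exist.

Step 2: Find a particular solution using extended Euclidean algorithm.
We get x₀ = -4, y₀ = 4.
Check: 21*-4 + 24*4 = 12 = 12 ✓

Step 3: Write the general solution.
x = -4 + (24/3)t = -4 + 8t
y = 4 - (21/3)t = 4 - 7t
for any integer t.

x = -4 + 8t, y = 4 - 7t for integer t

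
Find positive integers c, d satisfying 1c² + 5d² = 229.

Try small values of c and check whether (229 - 1c²)/5 is a perfect square.
c = 7: 1·7² = 49, so 5d² = 229 - 49 = 180, giving d² = 36, d = 6.
Check: 1·7² + 5·6² = 49 + 180 = 229 ✓

c = 7, d = 6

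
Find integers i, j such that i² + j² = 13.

We need to find integers i, j > 0 such that i² + j² = 13.
Trying i = 2: j² = 13 - 2² = 13 - 4 = 9
j = 3
Check: 2² + 3² = 4 + 9 = 13 ✓

13 = 2² + 3²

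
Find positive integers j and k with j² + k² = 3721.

We need to find integers j, k > 0 such that j² + k² = 3721.
Trying j = 11: k² = 3721 - 11² = 3721 - 121 = 3600
k = 60
Check: 11² + 60² = 121 + 3600 = 3721 ✓

3721 = 11² + 60²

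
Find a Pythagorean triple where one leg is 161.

We need the other leg and hypotenuse such that 161² + x² = c².
Take x = 240, c = 289: 161² + 240² = 25921 + 57600 = 83521 = 289² ✓
Triple: (161, 240, 289)

(161, 240, 289)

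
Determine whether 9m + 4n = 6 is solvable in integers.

Step 1: Compute gcd(9, 4).
gcd(9, 4) = 1

Step 2: Check divisibility.
Does 1 divide 6? 6 = 1 x 6, so yes.

By the theorem on linear Diophantine equations, 9m + 4n = 6 has integer solutions if and only if gcd(9, 4) divides 6. Since 1 | 6, solutions exist.

Yes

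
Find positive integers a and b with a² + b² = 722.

We need to find integers a, b > 0 such that a² + b² = 722.
Trying a = 19: b² = 722 - 19² = 722 - 361 = 361
b = 19
Check: 19² + 19² = 361 + 361 = 722 ✓

722 = 19² + 19²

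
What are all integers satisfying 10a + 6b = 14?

Step 1: Compute gcd(10, 6) = 2.
Since 2 divides 14, solutions exist.

Step 2: Find a particular solution using extended Euclidean algorithm.
We get a₀ = -7, b₀ = 14.
Check: 10*-7 + 6*14 = 14 = 14 ✓

Step 3: Write the general solution.
a = -7 + (6/2)t = -7 + 3t
b = 14 - (10/2)t = 14 - 5t
for any integer t.

a = -7 + 3t, b = 14 - 5t for integer t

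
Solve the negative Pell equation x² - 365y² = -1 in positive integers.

We need x² = 365y² - 1. Try successive y:
y = 1: x² = 365·1² - 1 = 364, not a perfect square
y = 2: x² = 365·2² - 1 = 1459, not a perfect square
y = 3: x² = 365·3² - 1 = 3284, not a perfect square
...
y = 181: x² = 365·181² - 1 = 11957764 = 3458² ✓
Check: 3458² - 365·181² = 11957764 - 11957765 = -1 ✓

x = 3458, y = 181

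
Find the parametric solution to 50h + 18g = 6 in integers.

Step 1: Compute gcd(50, 18) = 2.
Since 2 divides 6, solutions exist.

Step 2: Find a particular solution using extended Euclidean algorithm.
We get h₀ = 12, g₀ = -33.
Check: 50*12 + 18*-33 = 6 = 6 ✓

Step 3: Write the general solution.
h = 12 + (18/2)t = 12 + 9t
g = -33 - (50/2)t = -33 - 25t
for any integer t.

h = 12 + 9t, g = -33 - 25t for integer t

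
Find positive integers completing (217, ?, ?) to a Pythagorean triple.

We need the other leg and hypotenuse such that 217² + x² = c².
Take x = 456, c = 505: 217² + 456² = 47089 + 207936 = 255025 = 505² ✓
Triple: (217, 456, 505)

(217, 456, 505)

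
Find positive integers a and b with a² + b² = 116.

We need to find integers a, b > 0 such that a² + b² = 116.
Trying a = 4: b² = 116 - 4² = 116 - 16 = 100
b = 10
Check: 4² + 10² = 16 + 100 = 116 ✓

116 = 4² + 10²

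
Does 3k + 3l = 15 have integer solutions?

Step 1: Compute gcd(3, 3).
gcd(3, 3) = 3

Step 2: Check divisibility.
Does 3 divide 15? 15 = 3 x 5, so yes.

By the theorem on linear Diophantine equations, 3k + 3l = 15 has integer solutions if and only if gcd(3, 3) divides 15. Since 3 | 15, solutions exist.

Yes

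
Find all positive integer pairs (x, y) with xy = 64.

The positive divisors of 64 are: 1, 2, 4, 8, 16, 32, 64.
Each divisor d gives the pair (d, 64/d):
(1, 64), (2, 32), (4, 16), (8, 8), (16, 4), (32, 2), (64, 1)

(1, 64), (2, 32), (4, 16), (8, 8), (16, 4), (32, 2), (64, 1)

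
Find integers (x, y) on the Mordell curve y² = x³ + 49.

Try small integer x values and check whether x³ + 49 is a perfect square.
x = 0: x³ + 49 = 0³ + 49 = 0 + 49 = 49
Is 49 a perfect square? 7² = 49 ✓
So (x, y) = (0, 7) is a solution.

x = 0, y = 7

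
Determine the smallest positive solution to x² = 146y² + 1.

We seek the smallest positive integers (x, y) with x² - 146y² = 1, i.e., x² = 146y² + 1.
Try successive y values:
y = 1: x² = 146·1² + 1 = 147, not a perfect square
y = 2: x² = 146·2² + 1 = 585, not a perfect square
y = 3: x² = 146·3² + 1 = 1315, not a perfect square
... continuing the search (or via continued fractions) ...
y = 12: x² = 146·12² + 1 = 21025, x = 145 ✓

Verify: 145² - 146·12² = 21025 - 21024 = 1 ✓

x = 145, y = 12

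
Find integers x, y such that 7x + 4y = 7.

Step 1: Check solvability.
gcd(7, 4) = 1
Since 1 divides 7, solutions exist.

Step 2: Apply extended Euclidean algorithm to find gcd.
We find integers such that 7*x0 + 4*y0 = 1

Step 3: Scale the particular solution.
Multiply by 7/1 = 7:
x = -7, y = 14

Step 4: Verify.
7*(-7) + 4*(14) = 7 = 7 ✓

x = -7, y = 14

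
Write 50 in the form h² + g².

We need to find integers h, g > 0 such that h² + g² = 50.
Trying h = 1: g² = 50 - 1² = 50 - 1 = 49
g = 7
Check: 1² + 7² = 1 + 49 = 50 ✓

50 = 1² + 7²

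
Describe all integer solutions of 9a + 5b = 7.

Step 1: Compute gcd(9, 5) = 1.
Since 1 divides 7, solutions exist.

Step 2: Find a particular solution using extended Euclidean algorithm.
We get a₀ = -7, b₀ = 14.
Check: 9*-7 + 5*14 = 7 = 7 ✓

Step 3: Write the general solution.
a = -7 + (5/1)t = -7 + 5t
b = 14 - (9/1)t = 14 - 9t
for any integer t.

a = -7 + 5t, b = 14 - 9t for integer t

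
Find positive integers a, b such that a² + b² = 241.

Search for a with 241 - a² a perfect square.
a = 4: 241 - 4² = 241 - 16 = 225 = 15² ✓
So a = 4, b = 15.

a = 4, b = 15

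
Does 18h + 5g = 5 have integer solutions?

Step 1: Compute gcd(18, 5).
gcd(18, 5) = 1

Step 2: Check divisibility.
Does 1 divide 5? 5 = 1 x 5, so yes.

By the theorem on linear Diophantine equations, 18h + 5g = 5 has integer solutions if and only if gcd(18, 5) divides 5. Since 1 | 5, solutions exist.

Yes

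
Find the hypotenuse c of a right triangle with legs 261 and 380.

c² = a² + b² = 261² + 380² = 68121 + 144400 = 212521
c = sqrt(212521) = 461

461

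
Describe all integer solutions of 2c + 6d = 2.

Step 1: Compute gcd(2, 6) = 2.
Since 2 divides 2, solutions exist.

Step 2: Find a particular solution using extended Euclidean algorithm.
We get c₀ = 1, d₀ = 0.
Check: 2*1 + 6*0 = 2 = 2 ✓

Step 3: Write the general solution.
c = 1 + (6/2)t = 1 + 3t
d = 0 - (2/2)t = 0 - 1t
for any integer t.

c = 1 + 3t, d = 0 - 1t for integer t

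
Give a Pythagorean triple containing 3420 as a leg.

We need the other leg and hypotenuse such that 3420² + x² = c².
Take x = 4875, c = 5955: 3420² + 4875² = 11696400 + 23765625 = 35462025 = 5955² ✓
Triple: (4875, 3420, 5955)

(4875, 3420, 5955)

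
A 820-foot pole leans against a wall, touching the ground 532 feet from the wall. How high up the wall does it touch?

The ladder, wall, and ground form a right triangle with hypotenuse 820 and one leg 532.
By the Pythagorean theorem: h² = 820² - 532² = 672400 - 283024 = 389376
h = √389376 = 624 feet

624 feet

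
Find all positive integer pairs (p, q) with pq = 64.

The positive divisors of 64 are: 1, 2, 4, 8, 16, 32, 64.
Each divisor d gives the pair (d, 64/d):
(1, 64), (2, 32), (4, 16), (8, 8), (16, 4), (32, 2), (64, 1)

(1, 64), (2, 32), (4, 16), (8, 8), (16, 4), (32, 2), (64, 1)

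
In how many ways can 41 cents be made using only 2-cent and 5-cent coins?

We need non-negative integers (x, y) with 2x + 5y = 41.
For each x from 0 to 20, check if (41 - 2x) is a non-negative multiple of 5.
Solutions (x, y): (3,7), (8,5), (13,3), (18,1)
Count: 4

4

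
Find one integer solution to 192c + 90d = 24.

Step 1: Check solvability.
gcd(192, 90) = 6
Since 6 divides 24, solutions exist.

Step 2: Apply extended Euclidean algorithm to find gcd.
We find integers such that 192*x0 + 90*y0 = 6

Step 3: Scale the particular solution.
Multiply by 24/6 = 4:
c = -28, d = 60

Step 4: Verify.
192*(-28) + 90*(60) = 24 = 24 ✓

c = -28, d = 60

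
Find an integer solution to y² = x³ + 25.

Try small integer x values and check whether x³ + 25 is a perfect square.
x = 0: x³ + 25 = 0³ + 25 = 0 + 25 = 25
Is 25 a perfect square? 5² = 25 ✓
So (x, y) = (0, -5) is a solution.

x = 0, y = -5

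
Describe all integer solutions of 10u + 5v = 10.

Step 1: Compute gcd(10, 5) = 5.
Since 5 divides 10, solutions exist.

Step 2: Find a particular solution using extended Euclidean algorithm.
We get u₀ = 0, v₀ = 2.
Check: 10*0 + 5*2 = 10 = 10 ✓

Step 3: Write the general solution.
u = 0 + (5/5)t = 0 + 1t
v = 2 - (10/5)t = 2 - 2t
for any integer t.

u = 0 + 1t, v = 2 - 2t for integer t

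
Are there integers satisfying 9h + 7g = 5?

Step 1: Compute gcd(9, 7).
gcd(9, 7) = 1

Step 2: Check divisibility.
Does 1 divide 5? 5 = 1 x 5, so yes.

By the theorem on linear Diophantine equations, 9h + 7g = 5 has integer solutions if and only if gcd(9, 7) divides 5. Since 1 | 5, solutions exist.

Yes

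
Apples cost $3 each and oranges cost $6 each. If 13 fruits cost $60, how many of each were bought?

Let a = apples, o = oranges.
a + o = 13
3a + 6o = 60
Substitute o = 13 - a:
3a + 6(13 - a) = 60
(3 - 6)a = 60 - 78
-3a = -18
a = 6, o = 13 - 6 = 7

Apples: 6, Oranges: 7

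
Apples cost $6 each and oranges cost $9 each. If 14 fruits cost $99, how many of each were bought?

Let a = apples, o = oranges.
a + o = 14
6a + 9o = 99
Substitute o = 14 - a:
6a + 9(14 - a) = 99
(6 - 9)a = 99 - 126
-3a = -27
a = 9, o = 14 - 9 = 5

Apples: 9, Oranges: 5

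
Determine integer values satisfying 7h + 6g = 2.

Step 1: Check solvability.
gcd(7, 6) = 1
Since 1 divides 2, solutions exist.

Step 2: Apply extended Euclidean algorithm to find gcd.
We find integers such that 7*x0 + 6*y0 = 1

Step 3: Scale the particular solution.
Multiply by 2/1 = 2:
h = 2, g = -2

Step 4: Verify.
7*(2) + 6*(-2) = 2 = 2 ✓

h = 2, g = -2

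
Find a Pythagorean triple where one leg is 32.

We need the other leg and hypotenuse such that 32² + x² = c².
Take x = 255, c = 257: 32² + 255² = 1024 + 65025 = 66049 = 257² ✓
Triple: (255, 32, 257)

(255, 32, 257)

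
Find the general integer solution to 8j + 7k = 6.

Step 1: Compute gcd(8, 7) = 1.
Since 1 divides 6, solutions exist.

Step 2: Find a particular solution using extended Euclidean algorithm.
We get j₀ = 6, k₀ = -6.
Check: 8*6 + 7*-6 = 6 = 6 ✓

Step 3: Write the general solution.
j = 6 + (7/1)t = 6 + 7t
k = -6 - (8/1)t = -6 - 8t
for any integer t.

j = 6 + 7t, k = -6 - 8t for integer t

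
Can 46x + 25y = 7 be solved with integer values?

Step 1: Compute gcd(46, 25).
gcd(46, 25) = 1

Step 2: Check divisibility.
Does 1 divide 7? 7 = 1 x 7, so yes.

By the theorem on linear Diophantine equations, 46x + 25y = 7 has integer solutions if and only if gcd(46, 25) divides 7. Since 1 | 7, solutions exist.

Yes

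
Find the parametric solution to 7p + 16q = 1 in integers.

Step 1: Compute gcd(7, 16) = 1.
Since 1 divides 1, solutions exist.

Step 2: Find a particular solution using extended Euclidean algorithm.
We get p₀ = 7, q₀ = -3.
Check: 7*7 + 16*-3 = 1 = 1 ✓

Step 3: Write the general solution.
p = 7 + (16/1)t = 7 + 16t
q = -3 - (7/1)t = -3 - 7t
for any integer t.

p = 7 + 16t, q = -3 - 7t for integer t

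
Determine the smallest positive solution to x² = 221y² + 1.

We seek the smallest positive integers (x, y) with x² - 221y² = 1, i.e., x² = 221y² + 1.
Try successive y values:
y = 1: x² = 221·1² + 1 = 222, not a perfect square
y = 2: x² = 221·2² + 1 = 885, not a perfect square
y = 3: x² = 221·3² + 1 = 1990, not a perfect square
... continuing the search (or via continued fractions) ...
y = 112: x² = 221·112² + 1 = 2772225, x = 1665 ✓

Verify: 1665² - 221·112² = 2772225 - 2772224 = 1 ✓

x = 1665, y = 112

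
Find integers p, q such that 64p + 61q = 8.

Step 1: Check solvability.
gcd(64, 61) = 1
Since 1 divides 8, solutions exist.

Step 2: Apply extended Euclidean algorithm to find gcd.
We find integers such that 64*x0 + 61*y0 = 1

Step 3: Scale the particular solution.
Multiply by 8/1 = 8:
p = -160, q = 168

Step 4: Verify.
64*(-160) + 61*(168) = 8 = 8 ✓

p = -160, q = 168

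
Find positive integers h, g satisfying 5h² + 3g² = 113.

Try small values of h and check whether (113 - 5h²)/3 is a perfect square.
h = 1: 5·1² = 5, so 3g² = 113 - 5 = 108, giving g² = 36, g = 6.
Check: 5·1² + 3·6² = 5 + 108 = 113 ✓

h = 1, g = 6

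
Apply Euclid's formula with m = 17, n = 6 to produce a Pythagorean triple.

a = m² - n² = 17² - 6² = 289 - 36 = 253
b = 2mn = 2·17·6 = 204
c = m² + n² = 289 + 36 = 325
Verify: 253² + 204² = 64009 + 41616 = 105625 = 325² ✓

(253, 204, 325)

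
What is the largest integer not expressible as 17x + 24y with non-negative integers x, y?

For two coprime denominations a and b, the Frobenius number (largest value not representable as a non-negative combination) is ab - a - b.
Here gcd(17, 24) = 1, so they are coprime.
F(17, 24) = 17·24 - 17 - 24 = 408 - 41 = 367

367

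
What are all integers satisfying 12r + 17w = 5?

Step 1: Compute gcd(12, 17) = 1.
Since 1 divides 5, solutions exist.

Step 2: Find a particular solution using extended Euclidean algorithm.
We get r₀ = -35, w₀ = 25.
Check: 12*-35 + 17*25 = 5 = 5 ✓

Step 3: Write the general solution.
r = -35 + (17/1)t = -35 + 17t
w = 25 - (12/1)t = 25 - 12t
for any integer t.

r = -35 + 17t, w = 25 - 12t for integer t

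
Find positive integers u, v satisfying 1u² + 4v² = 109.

Try small values of u and check whether (109 - 1u²)/4 is a perfect square.
u = 3: 1·3² = 9, so 4v² = 109 - 9 = 100, giving v² = 25, v = 5.
Check: 1·3² + 4·5² = 9 + 100 = 109 ✓

u = 3, v = 5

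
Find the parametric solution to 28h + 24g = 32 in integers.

Step 1: Compute gcd(28, 24) = 4.
Since 4 divides 32, solutions exist.

Step 2: Find a particular solution using extended Euclidean algorithm.
We get h₀ = 8, g₀ = -8.
Check: 28*8 + 24*-8 = 32 = 32 ✓

Step 3: Write the general solution.
h = 8 + (24/4)t = 8 + 6t
g = -8 - (28/4)t = -8 - 7t
for any integer t.

h = 8 + 6t, g = -8 - 7t for integer t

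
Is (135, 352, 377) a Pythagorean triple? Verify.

Compute a² + b² = 135² + 352² = 18225 + 123904 = 142129
Compute c² = 377² = 142129
Since 142129 = 142129, confirmed.

Yes, it is a Pythagorean triple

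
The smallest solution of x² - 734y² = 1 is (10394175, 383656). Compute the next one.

Solutions to x² - Dy² = 1 are generated by powers of (x₀ + y₀√D).
The next solution satisfies x₁ + y₁√734 = (x₀ + y₀√734)², giving:
x₁ = x₀² + 734y₀² = 10394175² + 734·383656² = 108038873930625 + 108038873930624 = 216077747861249
y₁ = 2x₀y₀ = 2·10394175·383656 = 7975575207600

Verify: 216077747861249² - 734·7975575207600² = 46689593120789496793755840001 - 46689593120789496793755840000 = 1 ✓

x = 216077747861249, y = 7975575207600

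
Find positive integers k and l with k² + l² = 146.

We need to find integers k, l > 0 such that k² + l² = 146.
Trying k = 5: l² = 146 - 5² = 146 - 25 = 121
l = 11
Check: 5² + 11² = 25 + 121 = 146 ✓

146 = 5² + 11²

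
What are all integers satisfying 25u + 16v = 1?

Step 1: Compute gcd(25, 16) = 1.
Since 1 divides 1, solutions exist.

Step 2: Find a particular solution using extended Euclidean algorithm.
We get u₀ = -7, v₀ = 11.
Check: 25*-7 + 16*11 = 1 = 1 ✓

Step 3: Write the general solution.
u = -7 + (16/1)t = -7 + 16t
v = 11 - (25/1)t = 11 - 25t
for any integer t.

u = -7 + 16t, v = 11 - 25t for integer t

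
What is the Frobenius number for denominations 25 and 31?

For two coprime denominations a and b, the Frobenius number (largest value not representable as a non-negative combination) is ab - a - b.
Here gcd(25, 31) = 1, so they are coprime.
F(25, 31) = 25·31 - 25 - 31 = 775 - 56 = 719

719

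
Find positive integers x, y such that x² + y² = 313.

Search for x with 313 - x² a perfect square.
x = 12: 313 - 12² = 313 - 144 = 169 = 13² ✓
So x = 12, y = 13.

x = 12, y = 13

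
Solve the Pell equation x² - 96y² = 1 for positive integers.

We seek the smallest positive integers (x, y) with x² - 96y² = 1, i.e., x² = 96y² + 1.
Try successive y values:
y = 1: x² = 96·1² + 1 = 97, not a perfect square
y = 2: x² = 96·2² + 1 = 385, not a perfect square
y = 3: x² = 96·3² + 1 = 865, not a perfect square
... continuing the search (or via continued fractions) ...
y = 5: x² = 96·5² + 1 = 2401, x = 49 ✓

Verify: 49² - 96·5² = 2401 - 2400 = 1 ✓

x = 49, y = 5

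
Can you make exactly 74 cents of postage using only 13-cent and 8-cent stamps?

We need non-negative x, y with 13x + 8y = 74.
gcd(13, 8) = 1 divides 74, so integer solutions exist.
Search for a non-negative one: x = 2 gives 8y = 74 - 26 = 48, so y = 6.
Check: 13·2 + 8·6 = 74 ✓

Yes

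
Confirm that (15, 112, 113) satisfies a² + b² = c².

Compute a² + b² = 15² + 112² = 225 + 12544 = 12769
Compute c² = 113² = 12769
Since 12769 = 12769, confirmed.

Yes, it is a Pythagorean triple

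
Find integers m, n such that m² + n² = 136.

We need to find integers m, n > 0 such that m² + n² = 136.
Trying m = 6: n² = 136 - 6² = 136 - 36 = 100
n = 10
Check: 6² + 10² = 36 + 100 = 136 ✓

136 = 6² + 10²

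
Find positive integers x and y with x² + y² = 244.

We need to find integers x, y > 0 such that x² + y² = 244.
Trying x = 10: y² = 244 - 10² = 244 - 100 = 144
y = 12
Check: 10² + 12² = 100 + 144 = 244 ✓

244 = 10² + 12²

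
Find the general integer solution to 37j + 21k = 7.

Step 1: Compute gcd(37, 21) = 1.
Since 1 divides 7, solutions exist.

Step 2: Find a particular solution using extended Euclidean algorithm.
We get j₀ = 28, k₀ = -49.
Check: 37*28 + 21*-49 = 7 = 7 ✓

Step 3: Write the general solution.
j = 28 + (21/1)t = 28 + 21t
k = -49 - (37/1)t = -49 - 37t
for any integer t.

j = 28 + 21t, k = -49 - 37t for integer t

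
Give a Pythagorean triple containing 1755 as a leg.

We need the other leg and hypotenuse such that 1755² + x² = c².
Take x = 2784, c = 3291: 1755² + 2784² = 3080025 + 7750656 = 10830681 = 3291² ✓
Triple: (1755, 2784, 3291)

(1755, 2784, 3291)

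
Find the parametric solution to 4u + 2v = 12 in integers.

Step 1: Compute gcd(4, 2) = 2.
Since 2 divides 12, solutions exist.

Step 2: Find a particular solution using extended Euclidean algorithm.
We get u₀ = 0, v₀ = 6.
Check: 4*0 + 2*6 = 12 = 12 ✓

Step 3: Write the general solution.
u = 0 + (2/2)t = 0 + 1t
v = 6 - (4/2)t = 6 - 2t
for any integer t.

u = 0 + 1t, v = 6 - 2t for integer t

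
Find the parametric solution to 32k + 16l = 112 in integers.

Step 1: Compute gcd(32, 16) = 16.
Since 16 divides 112, solutions exist.

Step 2: Find a particular solution using extended Euclidean algorithm.
We get k₀ = 0, l₀ = 7.
Check: 32*0 + 16*7 = 112 = 112 ✓

Step 3: Write the general solution.
k = 0 + (16/16)t = 0 + 1t
l = 7 - (32/16)t = 7 - 2t
for any integer t.

k = 0 + 1t, l = 7 - 2t for integer t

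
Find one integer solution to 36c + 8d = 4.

Step 1: Check solvability.
gcd(36, 8) = 4
Since 4 divides 4, solutions exist.

Step 2: Apply extended Euclidean algorithm to find gcd.
We find integers such that 36*x0 + 8*y0 = 4

Step 3: Scale the particular solution.
Multiply by 4/4 = 1:
c = 1, d = -4

Step 4: Verify.
36*(1) + 8*(-4) = 4 = 4 ✓

c = 1, d = -4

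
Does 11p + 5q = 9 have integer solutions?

Step 1: Compute gcd(11, 5).
gcd(11, 5) = 1

Step 2: Check divisibility.
Does 1 divide 9? 9 = 1 x 9, so yes.

By the theorem on linear Diophantine equations, 11p + 5q = 9 has integer solutions if and only if gcd(11, 5) divides 9. Since 1 | 9, solutions exist.

Yes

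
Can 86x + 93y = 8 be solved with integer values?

Step 1: Compute gcd(86, 93).
gcd(86, 93) = 1

Step 2: Check divisibility.
Does 1 divide 8? 8 = 1 x 8, so yes.

By the theorem on linear Diophantine equations, 86x + 93y = 8 has integer solutions if and only if gcd(86, 93) divides 8. Since 1 | 8, solutions exist.

Yes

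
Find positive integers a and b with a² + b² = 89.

We need to find integers a, b > 0 such that a² + b² = 89.
Trying a = 5: b² = 89 - 5² = 89 - 25 = 64
b = 8
Check: 5² + 8² = 25 + 64 = 89 ✓

89 = 5² + 8²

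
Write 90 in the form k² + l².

We need to find integers k, l > 0 such that k² + l² = 90.
Trying k = 3: l² = 90 - 3² = 90 - 9 = 81
l = 9
Check: 3² + 9² = 9 + 81 = 90 ✓

90 = 3² + 9²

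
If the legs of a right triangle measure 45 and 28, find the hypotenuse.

c² = a² + b² = 45² + 28² = 2025 + 784 = 2809
c = 53

53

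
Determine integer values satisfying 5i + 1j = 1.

Step 1: Check solvability.
gcd(5, 1) = 1
Since 1 divides 1, solutions exist.

Step 2: Apply extended Euclidean algorithm to find gcd.
We find integers such that 5*x0 + 1*y0 = 1

Step 3: Scale the particular solution.
Multiply by 1/1 = 1:
i = 0, j = 1

Step 4: Verify.
5*(0) + 1*(1) = 1 = 1 ✓

i = 0, j = 1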